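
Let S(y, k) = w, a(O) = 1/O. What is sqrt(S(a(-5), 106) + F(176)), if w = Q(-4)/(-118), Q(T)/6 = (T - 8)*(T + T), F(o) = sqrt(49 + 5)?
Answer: sqrt(-16992 + 10443*sqrt(6))/59 ≈ 1.5707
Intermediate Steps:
F(o) = 3*sqrt(6) (F(o) = sqrt(54) = 3*sqrt(6))
Q(T) = 12*T*(-8 + T) (Q(T) = 6*((T - 8)*(T + T)) = 6*((-8 + T)*(2*T)) = 6*(2*T*(-8 + T)) = 12*T*(-8 + T))
w = -288/59 (w = (12*(-4)*(-8 - 4))/(-118) = (12*(-4)*(-12))*(-1/118) = 576*(-1/118) = -288/59 ≈ -4.8814)
S(y, k) = -288/59
sqrt(S(a(-5), 106) + F(176)) = sqrt(-288/59 + 3*sqrt(6))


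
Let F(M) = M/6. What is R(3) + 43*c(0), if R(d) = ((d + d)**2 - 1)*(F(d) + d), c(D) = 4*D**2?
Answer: 245/2 ≈ 122.50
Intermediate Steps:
F(M) = M/6 (F(M) = M*(1/6) = M/6)
R(d) = 7*d*(-1 + 4*d**2)/6 (R(d) = ((d + d)**2 - 1)*(d/6 + d) = ((2*d)**2 - 1)*(7*d/6) = (4*d**2 - 1)*(7*d/6) = (-1 + 4*d**2)*(7*d/6) = 7*d*(-1 + 4*d**2)/6)
R(3) + 43*c(0) = (7/6)*3*(-1 + 4*3**2) + 43*(4*0**2) = (7/6)*3*(-1 + 4*9) + 43*(4*0) = (7/6)*3*(-1 + 36) + 43*0 = (7/6)*3*35 + 0 = 245/2 + 0 = 245/2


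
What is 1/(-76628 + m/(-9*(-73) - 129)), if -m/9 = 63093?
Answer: -176/13675807 ≈ -1.2869e-5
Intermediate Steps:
m = -567837 (m = -9*63093 = -567837)
1/(-76628 + m/(-9*(-73) - 129)) = 1/(-76628 - 567837/(-9*(-73) - 129)) = 1/(-76628 - 567837/(657 - 129)) = 1/(-76628 - 567837/528) = 1/(-76628 - 567837*1/528) = 1/(-76628 - 189279/176) = 1/(-13675807/176) = -176/13675807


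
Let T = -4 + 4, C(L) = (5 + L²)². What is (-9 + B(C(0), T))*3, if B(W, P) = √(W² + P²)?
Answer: 48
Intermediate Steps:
T = 0
B(W, P) = √(P² + W²)
(-9 + B(C(0), T))*3 = (-9 + √(0² + ((5 + 0²)²)²))*3 = (-9 + √(0 + ((5 + 0)²)²))*3 = (-9 + √(0 + (5²)²))*3 = (-9 + √(0 + 25²))*3 = (-9 + √(0 + 625))*3 = (-9 + √625)*3 = (-9 + 25)*3 = 16*3 = 48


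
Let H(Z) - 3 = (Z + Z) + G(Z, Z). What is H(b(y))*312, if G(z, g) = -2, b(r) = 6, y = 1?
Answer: 4056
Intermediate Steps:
H(Z) = 1 + 2*Z (H(Z) = 3 + ((Z + Z) - 2) = 3 + (2*Z - 2) = 3 + (-2 + 2*Z) = 1 + 2*Z)
H(b(y))*312 = (1 + 2*6)*312 = (1 + 12)*312 = 13*312 = 4056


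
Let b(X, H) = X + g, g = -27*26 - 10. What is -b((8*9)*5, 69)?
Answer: 352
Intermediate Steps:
g = -712 (g = -702 - 10 = -712)
b(X, H) = -712 + X (b(X, H) = X - 712 = -712 + X)
-b((8*9)*5, 69) = -(-712 + (8*9)*5) = -(-712 + 72*5) = -(-712 + 360) = -1*(-352) = 352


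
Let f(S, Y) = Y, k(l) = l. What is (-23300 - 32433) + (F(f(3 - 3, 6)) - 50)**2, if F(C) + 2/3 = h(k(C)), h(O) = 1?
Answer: -479396/9 ≈ -53266.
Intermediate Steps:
F(C) = 1/3 (F(C) = -2/3 + 1 = 1/3)
(-23300 - 32433) + (F(f(3 - 3, 6)) - 50)**2 = (-23300 - 32433) + (1/3 - 50)**2 = -55733 + (-149/3)**2 = -55733 + 22201/9 = -479396/9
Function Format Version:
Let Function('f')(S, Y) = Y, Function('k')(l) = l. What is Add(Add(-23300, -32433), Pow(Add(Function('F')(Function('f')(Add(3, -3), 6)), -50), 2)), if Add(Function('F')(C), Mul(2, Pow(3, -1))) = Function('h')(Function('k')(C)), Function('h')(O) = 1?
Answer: Rational(-479396, 9) ≈ -53266.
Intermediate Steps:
Function('F')(C) = Rational(1, 3) (Function('F')(C) = Add(Rational(-2, 3), 1) = Rational(1, 3))
Add(Add(-23300, -32433), Pow(Add(Function('F')(Function('f')(Add(3, -3), 6)), -50), 2)) = Add(Add(-23300, -32433), Pow(Add(Rational(1, 3), -50), 2)) = Add(-55733, Pow(Rational(-149, 3), 2)) = Add(-55733, Rational(22201, 9)) = Rational(-479396, 9)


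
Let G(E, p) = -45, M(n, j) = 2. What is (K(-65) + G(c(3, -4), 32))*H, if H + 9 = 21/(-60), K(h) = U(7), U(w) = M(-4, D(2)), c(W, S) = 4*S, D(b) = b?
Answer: 8041/20 ≈ 402.05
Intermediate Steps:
U(w) = 2
K(h) = 2
H = -187/20 (H = -9 + 21/(-60) = -9 + 21*(-1/60) = -9 - 7/20 = -187/20 ≈ -9.3500)
(K(-65) + G(c(3, -4), 32))*H = (2 - 45)*(-187/20) = -43*(-187/20) = 8041/20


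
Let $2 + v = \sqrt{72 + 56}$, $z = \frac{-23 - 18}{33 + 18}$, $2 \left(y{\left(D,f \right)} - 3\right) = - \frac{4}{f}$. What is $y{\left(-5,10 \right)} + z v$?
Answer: $\frac{1124}{255} - \frac{328 \sqrt{2}}{51} \approx -4.6875$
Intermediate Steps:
$y{\left(D,f \right)} = 3 - \frac{2}{f}$ ($y{\left(D,f \right)} = 3 + \frac{\left(-4\right) \frac{1}{f}}{2} = 3 - \frac{2}{f}$)
$z = - \frac{41}{51} \approx -0.80392$
$v = -2 + 8 \sqrt{2}$ ($v = -2 + \sqrt{72 + 56} = -2 + \sqrt{128} = -2 + 8 \sqrt{2} \approx 9.3137$)
$y{\left(-5,10 \right)} + z v = \left(3 - \frac{2}{10}\right) - \frac{41 \left(-2 + 8 \sqrt{2}\right)}{51} = \left(3 - \frac{1}{5}\right) + \left(\frac{82}{51} - \frac{328 \sqrt{2}}{51}\right) = \frac{14}{5} + \left(\frac{82}{51} - \frac{328 \sqrt{2}}{51}\right) = \frac{1124}{255} - \frac{328 \sqrt{2}}{51}$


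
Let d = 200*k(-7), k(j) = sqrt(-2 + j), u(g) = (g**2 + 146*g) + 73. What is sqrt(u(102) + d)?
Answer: sqrt(25369 + 600*I) ≈ 159.29 + 1.883*I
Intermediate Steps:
u(g) = 73 + g**2 + 146*g
d = 600*I (d = 200*sqrt(-2 - 7) = 200*sqrt(-9) = 200*(3*I) = 600*I ≈ 600.0*I)
sqrt(u(102) + d) = sqrt((73 + 102**2 + 146*102) + 600*I) = sqrt((73 + 10404 + 14892) + 600*I) = sqrt(25369 + 600*I)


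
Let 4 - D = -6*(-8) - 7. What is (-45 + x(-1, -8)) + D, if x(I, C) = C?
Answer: -90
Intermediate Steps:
D = -37 (D = 4 - (-6*(-8) - 7) = 4 - (48 - 7) = 4 - 1*41 = 4 - 41 = -37)
(-45 + x(-1, -8)) + D = (-45 - 8) - 37 = -53 - 37 = -90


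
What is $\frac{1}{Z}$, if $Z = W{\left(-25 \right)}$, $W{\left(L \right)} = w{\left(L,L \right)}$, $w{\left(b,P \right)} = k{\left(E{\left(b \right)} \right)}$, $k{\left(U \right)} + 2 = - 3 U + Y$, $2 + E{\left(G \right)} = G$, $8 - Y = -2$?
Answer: $\frac{1}{89} \approx 0.011236$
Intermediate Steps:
$Y = 10$ ($Y = 8 - -2 = 8 + 2 = 10$)
$E{\left(G \right)} = -2 + G$
$k{\left(U \right)} = 8 - 3 U$ ($k{\left(U \right)} = -2 - \left(-10 + 3 U\right) = 8 - 3 U$)
$w{\left(b,P \right)} = 14 - 3 b$ ($w{\left(b,P \right)} = 8 - 3 \left(-2 + b\right) = 8 - \left(-6 + 3 b\right) = 14 - 3 b$)
$W{\left(L \right)} = 14 - 3 L$
$Z = 89$ ($Z = 14 - -75 = 14 + 75 = 89$)
$\frac{1}{Z} = \frac{1}{89}$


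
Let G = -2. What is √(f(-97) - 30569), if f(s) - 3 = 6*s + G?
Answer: 5*I*√1246 ≈ 176.49*I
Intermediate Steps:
f(s) = 1 + 6*s (f(s) = 3 + (6*s - 2) = 3 + (-2 + 6*s) = 1 + 6*s)
√(f(-97) - 30569) = √((1 + 6*(-97)) - 30569) = √((1 - 582) - 30569) = √(-581 - 30569) = √(-31150) = 5*I*√1246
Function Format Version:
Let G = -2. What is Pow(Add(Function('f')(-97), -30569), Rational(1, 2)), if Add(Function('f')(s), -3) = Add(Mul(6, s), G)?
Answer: Mul(5, I, Pow(1246, Rational(1, 2))) ≈ Mul(176.49, I)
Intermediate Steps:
Function('f')(s) = Add(1, Mul(6, s)) (Function('f')(s) = Add(3, Add(Mul(6, s), -2)) = Add(3, Add(-2, Mul(6, s))) = Add(1, Mul(6, s)))
Pow(Add(Function('f')(-97), -30569), Rational(1, 2)) = Pow(Add(Add(1, Mul(6, -97)), -30569), Rational(1, 2)) = Pow(Add(Add(1, -582), -30569), Rational(1, 2)) = Pow(Add(-581, -30569), Rational(1, 2)) = Pow(-31150, Rational(1, 2)) = Mul(5, I, Pow(1246, Rational(1, 2)))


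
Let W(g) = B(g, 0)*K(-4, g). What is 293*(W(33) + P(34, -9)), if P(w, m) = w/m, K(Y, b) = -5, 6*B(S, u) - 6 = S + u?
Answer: -191329/18 ≈ -10629.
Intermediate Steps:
B(S, u) = 1 + S/6 + u/6 (B(S, u) = 1 + (S + u)/6 = 1 + (S/6 + u/6) = 1 + S/6 + u/6)
W(g) = -5 - 5*g/6 (W(g) = (1 + g/6 + (1/6)*0)*(-5) = (1 + g/6 + 0)*(-5) = (1 + g/6)*(-5) = -5 - 5*g/6)
293*(W(33) + P(34, -9)) = 293*((-5 - 5/6*33) + 34/(-9)) = 293*((-5 - 55/2) + 34*(-1/9)) = 293*(-65/2 - 34/9) = 293*(-653/18) = -191329/18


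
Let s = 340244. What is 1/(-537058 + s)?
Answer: -1/196814 ≈ -5.0809e-6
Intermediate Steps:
1/(-537058 + s) = 1/(-537058 + 340244) = 1/(-196814) = -1/196814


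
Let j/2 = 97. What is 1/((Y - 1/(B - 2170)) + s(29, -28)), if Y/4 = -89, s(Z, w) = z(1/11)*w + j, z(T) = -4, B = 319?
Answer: -1851/92549 ≈ -0.020000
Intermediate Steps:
j = 194 (j = 2*97 = 194)
s(Z, w) = 194 - 4*w (s(Z, w) = -4*w + 194 = 194 - 4*w)
Y = -356 (Y = 4*(-89) = -356)
1/((Y - 1/(B - 2170)) + s(29, -28)) = 1/((-356 - 1/(319 - 2170)) + (194 - 4*(-28))) = 1/((-356 - 1/(-1851)) + (194 + 112)) = 1/((-356 - 1*(-1/1851)) + 306) = 1/((-356 + 1/1851) + 306) = 1/(-658955/1851 + 306) = 1/(-92549/1851) = -1851/92549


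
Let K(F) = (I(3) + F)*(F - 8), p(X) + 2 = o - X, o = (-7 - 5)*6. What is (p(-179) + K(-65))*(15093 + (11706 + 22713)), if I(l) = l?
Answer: 229290072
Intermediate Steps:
o = -72 (o = -12*6 = -72)
p(X) = -74 - X (p(X) = -2 + (-72 - X) = -74 - X)
K(F) = (-8 + F)*(3 + F) (K(F) = (3 + F)*(F - 8) = (3 + F)*(-8 + F) = (-8 + F)*(3 + F))
(p(-179) + K(-65))*(15093 + (11706 + 22713)) = ((-74 - 1*(-179)) + (-24 + (-65)² - 5*(-65)))*(15093 + (11706 + 22713)) = ((-74 + 179) + (-24 + 4225 + 325))*(15093 + 34419) = (105 + 4526)*49512 = 4631*49512 = 229290072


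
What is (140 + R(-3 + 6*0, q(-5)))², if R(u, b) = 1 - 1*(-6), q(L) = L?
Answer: 21609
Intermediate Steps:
R(u, b) = 7 (R(u, b) = 1 + 6 = 7)
(140 + R(-3 + 6*0, q(-5)))² = (140 + 7)² = 147² = 21609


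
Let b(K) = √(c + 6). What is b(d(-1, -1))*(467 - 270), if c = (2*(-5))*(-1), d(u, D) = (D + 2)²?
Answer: 788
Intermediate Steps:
d(u, D) = (2 + D)²
c = 10 (c = -10*(-1) = 10)
b(K) = 4 (b(K) = √(10 + 6) = √16 = 4)
b(d(-1, -1))*(467 - 270) = 4*(467 - 270) = 4*197 = 788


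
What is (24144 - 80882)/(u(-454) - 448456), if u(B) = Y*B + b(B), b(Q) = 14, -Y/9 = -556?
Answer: 28369/1360129 ≈ 0.020858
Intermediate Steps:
Y = 5004 (Y = -9*(-556) = 5004)
u(B) = 14 + 5004*B (u(B) = 5004*B + 14 = 14 + 5004*B)
(24144 - 80882)/(u(-454) - 448456) = (24144 - 80882)/((14 + 5004*(-454)) - 448456) = -56738/((14 - 2271816) - 448456) = -56738/(-2271802 - 448456) = -56738/(-2720258) = -56738*(-1/2720258) = 28369/1360129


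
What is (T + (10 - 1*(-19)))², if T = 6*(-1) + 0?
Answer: 529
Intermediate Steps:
T = -6 (T = -6 + 0 = -6)
(T + (10 - 1*(-19)))² = (-6 + (10 - 1*(-19)))² = (-6 + (10 + 19))² = (-6 + 29)² = 23² = 529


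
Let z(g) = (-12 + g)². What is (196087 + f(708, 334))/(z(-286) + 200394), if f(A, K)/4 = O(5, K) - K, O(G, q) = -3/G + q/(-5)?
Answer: 972407/1445990 ≈ 0.67249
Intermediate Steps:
O(G, q) = -3/G - q/5 (O(G, q) = -3/G + q*(-⅕) = -3/G - q/5)
f(A, K) = -12/5 - 24*K/5 (f(A, K) = 4*((-3/5 - K/5) - K) = 4*((-3*⅕ - K/5) - K) = 4*((-⅗ - K/5) - K) = 4*(-⅗ - 6*K/5) = -12/5 - 24*K/5)
(196087 + f(708, 334))/(z(-286) + 200394) = (196087 + (-12/5 - 24/5*334))/((-12 - 286)² + 200394) = (196087 + (-12/5 - 8016/5))/((-298)² + 200394) = (196087 - 8028/5)/(88804 + 200394) = (972407/5)/289198 = (972407/5)*(1/289198) = 972407/1445990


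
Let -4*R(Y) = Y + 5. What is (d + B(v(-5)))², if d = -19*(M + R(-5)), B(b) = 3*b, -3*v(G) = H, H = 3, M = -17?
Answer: 102400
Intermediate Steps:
v(G) = -1 (v(G) = -⅓*3 = -1)
R(Y) = -5/4 - Y/4 (R(Y) = -(Y + 5)/4 = -(5 + Y)/4 = -5/4 - Y/4)
d = 323 (d = -19*(-17 + (-5/4 - ¼*(-5))) = -19*(-17 + (-5/4 + 5/4)) = -19*(-17 + 0) = -19*(-17) = 323)
(d + B(v(-5)))² = (323 + 3*(-1))² = (323 - 3)² = 320² = 102400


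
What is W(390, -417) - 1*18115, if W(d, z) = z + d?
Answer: -18142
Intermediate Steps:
W(d, z) = d + z
W(390, -417) - 1*18115 = (390 - 417) - 1*18115 = -27 - 18115 = -18142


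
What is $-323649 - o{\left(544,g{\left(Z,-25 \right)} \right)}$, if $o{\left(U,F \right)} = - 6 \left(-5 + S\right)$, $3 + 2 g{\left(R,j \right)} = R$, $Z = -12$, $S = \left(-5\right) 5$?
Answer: $-323829$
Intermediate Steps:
$S = -25$
$g{\left(R,j \right)} = - \frac{3}{2} + \frac{R}{2}$
$o{\left(U,F \right)} = 180$ ($o{\left(U,F \right)} = - 6 \left(-5 - 25\right) = \left(-6\right) \left(-30\right) = 180$)
$-323649 - o{\left(544,g{\left(Z,-25 \right)} \right)} = -323649 - 180 = -323829$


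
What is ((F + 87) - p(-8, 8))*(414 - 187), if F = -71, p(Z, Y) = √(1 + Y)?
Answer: 2951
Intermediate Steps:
((F + 87) - p(-8, 8))*(414 - 187) = ((-71 + 87) - √(1 + 8))*(414 - 187) = (16 - √9)*227 = (16 - 1*3)*227 = (16 - 3)*227 = 13*227 = 2951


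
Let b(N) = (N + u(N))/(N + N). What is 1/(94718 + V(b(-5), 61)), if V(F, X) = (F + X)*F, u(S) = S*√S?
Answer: -2*I/(-189495*I + 62*√5) ≈ 1.0554e-5 - 7.7217e-9*I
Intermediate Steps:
u(S) = S^(3/2)
b(N) = (N + N^(3/2))/(2*N) (b(N) = (N + N^(3/2))/(N + N) = (N + N^(3/2))/((2*N)) = (N + N^(3/2))*(1/(2*N)) = (N + N^(3/2))/(2*N))
V(F, X) = F*(F + X)
1/(94718 + V(b(-5), 61)) = 1/(94718 + ((½)*(-5 + (-5)^(3/2))/(-5))*((½)*(-5 + (-5)^(3/2))/(-5) + 61)) = 1/(94718 + ((½)*(-⅕)*(-5 - 5*I*√5))*((½)*(-⅕)*(-5 - 5*I*√5) + 61)) = 1/(94718 + (½ + I*√5/2)*((½ + I*√5/2) + 61)) = 1/(94718 + (½ + I*√5/2)*(123/2 + I*√5/2))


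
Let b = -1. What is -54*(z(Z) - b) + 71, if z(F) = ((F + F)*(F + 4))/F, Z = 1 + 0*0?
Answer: -523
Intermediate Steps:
Z = 1 (Z = 1 + 0 = 1)
z(F) = 8 + 2*F (z(F) = ((2*F)*(4 + F))/F = (2*F*(4 + F))/F = 8 + 2*F)
-54*(z(Z) - b) + 71 = -54*((8 + 2*1) - 1*(-1)) + 71 = -54*((8 + 2) + 1) + 71 = -54*(10 + 1) + 71 = -54*11 + 71 = -594 + 71 = -523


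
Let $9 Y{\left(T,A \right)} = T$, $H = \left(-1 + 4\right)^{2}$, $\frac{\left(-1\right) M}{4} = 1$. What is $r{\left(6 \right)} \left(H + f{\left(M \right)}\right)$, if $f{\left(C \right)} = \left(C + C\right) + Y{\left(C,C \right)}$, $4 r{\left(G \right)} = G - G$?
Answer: $0$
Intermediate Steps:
$r{\left(G \right)} = 0$ ($r{\left(G \right)} = \frac{G - G}{4} = \frac{1}{4} \cdot 0 = 0$)
$M = -4$ ($M = \left(-4\right) 1 = -4$)
$H = 9$ ($H = 3^{2} = 9$)
$Y{\left(T,A \right)} = \frac{T}{9}$
$f{\left(C \right)} = \frac{19 C}{9}$ ($f{\left(C \right)} = \left(C + C\right) + \frac{C}{9} = 2 C + \frac{C}{9} = \frac{19 C}{9}$)
$r{\left(6 \right)} \left(H + f{\left(M \right)}\right) = 0 \left(9 + \frac{19}{9} \left(-4\right)\right) = 0 \left(9 - \frac{76}{9}\right) = 0 \cdot \frac{5}{9} = 0$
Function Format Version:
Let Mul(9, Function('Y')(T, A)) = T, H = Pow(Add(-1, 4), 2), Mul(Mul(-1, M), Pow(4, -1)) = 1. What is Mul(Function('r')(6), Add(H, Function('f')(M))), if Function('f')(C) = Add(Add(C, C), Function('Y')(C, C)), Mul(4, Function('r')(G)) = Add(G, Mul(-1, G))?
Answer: 0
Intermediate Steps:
Function('r')(G) = 0 (Function('r')(G) = Mul(Rational(1, 4), Add(G, Mul(-1, G))) = Mul(Rational(1, 4), 0) = 0)
M = -4 (M = Mul(-4, 1) = -4)
H = 9 (H = Pow(3, 2) = 9)
Function('Y')(T, A) = Mul(Rational(1, 9), T)
Function('f')(C) = Mul(Rational(19, 9), C) (Function('f')(C) = Add(Add(C, C), Mul(Rational(1, 9), C)) = Add(Mul(2, C), Mul(Rational(1, 9), C)) = Mul(Rational(19, 9), C))
Mul(Function('r')(6), Add(H, Function('f')(M))) = Mul(0, Add(9, Mul(Rational(19, 9), -4))) = Mul(0, Add(9, Rational(-76, 9))) = Mul(0, Rational(5, 9)) = 0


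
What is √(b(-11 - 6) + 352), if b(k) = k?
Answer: √335 ≈ 18.303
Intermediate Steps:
√(b(-11 - 6) + 352) = √((-11 - 6) + 352) = √(-17 + 352) = √335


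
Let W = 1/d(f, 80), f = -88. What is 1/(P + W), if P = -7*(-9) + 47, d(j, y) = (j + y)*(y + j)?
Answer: 64/7041 ≈ 0.0090896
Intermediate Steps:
d(j, y) = (j + y)**2 (d(j, y) = (j + y)*(j + y) = (j + y)**2)
P = 110 (P = 63 + 47 = 110)
W = 1/64 (W = 1/((-88 + 80)**2) = 1/((-8)**2) = 1/64 ≈ 0.015625)
1/(P + W) = 1/(110 + 1/64) = 1/(7041/64) = 64/7041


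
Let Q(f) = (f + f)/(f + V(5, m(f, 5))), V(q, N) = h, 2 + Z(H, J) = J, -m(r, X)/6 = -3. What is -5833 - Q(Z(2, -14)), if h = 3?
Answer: -75861/13 ≈ -5835.5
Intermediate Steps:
m(r, X) = 18 (m(r, X) = -6*(-3) = 18)
Z(H, J) = -2 + J
V(q, N) = 3
Q(f) = 2*f/(3 + f) (Q(f) = (f + f)/(f + 3) = (2*f)/(3 + f) = 2*f/(3 + f))
-5833 - Q(Z(2, -14)) = -5833 - 2*(-2 - 14)/(3 + (-2 - 14)) = -5833 - 2*(-16)/(3 - 16) = -5833 - 2*(-16)/(-13) = -5833 - 2*(-16)*(-1)/13 = -5833 - 1*32/13 = -5833 - 32/13 = -75861/13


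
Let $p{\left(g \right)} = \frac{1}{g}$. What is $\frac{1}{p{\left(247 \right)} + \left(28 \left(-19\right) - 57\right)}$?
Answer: $- \frac{247}{145482} \approx -0.0016978$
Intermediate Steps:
$\frac{1}{p{\left(247 \right)} + \left(28 \left(-19\right) - 57\right)} = \frac{1}{\frac{1}{247} + \left(28 \left(-19\right) - 57\right)} = \frac{1}{\frac{1}{247} - 589} = \frac{1}{- \frac{145482}{247}} = - \frac{247}{145482}$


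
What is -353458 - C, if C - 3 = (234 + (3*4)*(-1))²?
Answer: -402745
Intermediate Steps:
C = 49287 (C = 3 + (234 + (3*4)*(-1))² = 3 + (234 + 12*(-1))² = 3 + (234 - 12)² = 3 + 222² = 3 + 49284 = 49287)
-353458 - C = -353458 - 1*49287 = -353458 - 49287 = -402745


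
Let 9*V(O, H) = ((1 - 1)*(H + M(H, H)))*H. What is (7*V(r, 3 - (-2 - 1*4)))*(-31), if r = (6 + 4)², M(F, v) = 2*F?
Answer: 0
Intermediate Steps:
r = 100 (r = 10² = 100)
V(O, H) = 0 (V(O, H) = (((1 - 1)*(H + 2*H))*H)/9 = ((0*(3*H))*H)/9 = (0*H)/9 = (⅑)*0 = 0)
(7*V(r, 3 - (-2 - 1*4)))*(-31) = (7*0)*(-31) = 0*(-31) = 0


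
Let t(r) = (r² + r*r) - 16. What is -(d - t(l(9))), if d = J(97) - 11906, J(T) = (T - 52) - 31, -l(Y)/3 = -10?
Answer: 13676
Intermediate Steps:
l(Y) = 30 (l(Y) = -3*(-10) = 30)
J(T) = -83 + T (J(T) = (-52 + T) - 31 = -83 + T)
t(r) = -16 + 2*r² (t(r) = (r² + r²) - 16 = 2*r² - 16 = -16 + 2*r²)
d = -11892 (d = (-83 + 97) - 11906 = 14 - 11906 = -11892)
-(d - t(l(9))) = -(-11892 - (-16 + 2*30²)) = -(-11892 - (-16 + 2*900)) = -(-11892 - (-16 + 1800)) = -(-11892 - 1*1784) = -(-11892 - 1784) = -1*(-13676) = 13676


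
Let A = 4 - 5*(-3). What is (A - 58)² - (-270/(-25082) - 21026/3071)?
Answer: 58842170612/38513411 ≈ 1527.8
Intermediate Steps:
A = 19 (A = 4 + 15 = 19)
(A - 58)² - (-270/(-25082) - 21026/3071) = (19 - 58)² - (-270/(-25082) - 21026/3071) = (-39)² - (-270*(-1/25082) - 21026*1/3071) = 1521 - (135/12541 - 21026/3071) = 1521 - 1*(-263272481/38513411) = 1521 + 263272481/38513411 = 58842170612/38513411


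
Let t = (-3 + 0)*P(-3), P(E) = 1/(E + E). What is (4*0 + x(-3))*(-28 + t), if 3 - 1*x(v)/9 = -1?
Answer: -990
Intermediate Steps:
x(v) = 36 (x(v) = 27 - 9*(-1) = 27 + 9 = 36)
P(E) = 1/(2*E)
t = ½ (t = (-3 + 0)*((½)/(-3)) = -3*(-1)/(2*3) = -3*(-⅙) = ½ ≈ 0.50000)
(4*0 + x(-3))*(-28 + t) = (4*0 + 36)*(-28 + ½) = (0 + 36)*(-55/2) = 36*(-55/2) = -990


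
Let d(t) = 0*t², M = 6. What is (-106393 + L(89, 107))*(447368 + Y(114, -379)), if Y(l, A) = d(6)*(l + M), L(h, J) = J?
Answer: -47548955248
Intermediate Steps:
d(t) = 0
Y(l, A) = 0 (Y(l, A) = 0*(l + 6) = 0*(6 + l) = 0)
(-106393 + L(89, 107))*(447368 + Y(114, -379)) = (-106393 + 107)*(447368 + 0) = -106286*447368 = -47548955248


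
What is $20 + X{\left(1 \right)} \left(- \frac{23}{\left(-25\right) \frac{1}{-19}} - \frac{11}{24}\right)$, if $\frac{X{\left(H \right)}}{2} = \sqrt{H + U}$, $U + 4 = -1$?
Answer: $20 - \frac{10763 i}{150} \approx 20.0 - 71.753 i$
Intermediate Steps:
$U = -5$ ($U = -4 - 1 = -5$)
$X{\left(H \right)} = 2 \sqrt{-5 + H}$ ($X{\left(H \right)} = 2 \sqrt{H - 5} = 2 \sqrt{-5 + H}$)
$20 + X{\left(1 \right)} \left(- \frac{23}{\left(-25\right) \frac{1}{-19}} - \frac{11}{24}\right) = 20 + 2 \sqrt{-5 + 1} \left(- \frac{23}{\left(-25\right) \frac{1}{-19}} - \frac{11}{24}\right) = 20 + 2 \sqrt{-4} \left(- \frac{23}{\left(-25\right) \left(- \frac{1}{19}\right)} - \frac{11}{24}\right) = 20 + 2 \cdot 2 i \left(- \frac{23}{\frac{25}{19}} - \frac{11}{24}\right) = 20 + 4 i \left(\left(-23\right) \frac{19}{25} - \frac{11}{24}\right) = 20 + 4 i \left(- \frac{437}{25} - \frac{11}{24}\right) = 20 + 4 i \left(- \frac{10763}{600}\right) = 20 - \frac{10763 i}{150}$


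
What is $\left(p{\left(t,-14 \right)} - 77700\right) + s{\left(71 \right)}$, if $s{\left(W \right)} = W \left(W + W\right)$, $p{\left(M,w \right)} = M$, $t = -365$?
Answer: $-67983$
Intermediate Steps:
$s{\left(W \right)} = 2 W^{2}$ ($s{\left(W \right)} = W 2 W = 2 W^{2}$)
$\left(p{\left(t,-14 \right)} - 77700\right) + s{\left(71 \right)} = \left(-365 - 77700\right) + 2 \cdot 71^{2} = -78065 + 2 \cdot 5041 = -78065 + 10082 = -67983$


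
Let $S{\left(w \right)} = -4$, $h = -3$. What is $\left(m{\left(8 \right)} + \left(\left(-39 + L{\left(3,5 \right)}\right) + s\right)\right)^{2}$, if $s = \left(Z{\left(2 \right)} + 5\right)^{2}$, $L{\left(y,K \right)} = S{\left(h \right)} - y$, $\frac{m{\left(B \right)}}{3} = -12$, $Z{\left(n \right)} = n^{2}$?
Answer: $1$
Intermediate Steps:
$m{\left(B \right)} = -36$ ($m{\left(B \right)} = 3 \left(-12\right) = -36$)
$L{\left(y,K \right)} = -4 - y$
$s = 81$ ($s = \left(2^{2} + 5\right)^{2} = \left(4 + 5\right)^{2} = 9^{2} = 81$)
$\left(m{\left(8 \right)} + \left(\left(-39 + L{\left(3,5 \right)}\right) + s\right)\right)^{2} = \left(-36 + \left(\left(-39 - 7\right) + 81\right)\right)^{2} = \left(-36 + \left(-46 + 81\right)\right)^{2} = \left(-36 + 35\right)^{2} = \left(-1\right)^{2} = 1$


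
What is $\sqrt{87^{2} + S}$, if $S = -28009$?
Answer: $2 i \sqrt{5110} \approx 142.97 i$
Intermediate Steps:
$\sqrt{87^{2} + S} = \sqrt{87^{2} - 28009} = \sqrt{7569 - 28009} = \sqrt{-20440} = 2 i \sqrt{5110}$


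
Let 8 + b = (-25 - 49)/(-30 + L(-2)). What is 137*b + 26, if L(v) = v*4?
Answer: -15261/19 ≈ -803.21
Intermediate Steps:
L(v) = 4*v
b = -115/19 (b = -8 + (-25 - 49)/(-30 + 4*(-2)) = -8 - 74/(-30 - 8) = -8 - 74/(-38) = -8 - 74*(-1/38) = -8 + 37/19 = -115/19 ≈ -6.0526)
137*b + 26 = 137*(-115/19) + 26 = -15755/19 + 26 = -15261/19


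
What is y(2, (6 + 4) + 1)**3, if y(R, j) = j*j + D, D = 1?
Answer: 1815848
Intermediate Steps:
y(R, j) = 1 + j**2 (y(R, j) = j*j + 1 = j**2 + 1 = 1 + j**2)
y(2, (6 + 4) + 1)**3 = (1 + ((6 + 4) + 1)**2)**3 = (1 + (10 + 1)**2)**3 = (1 + 11**2)**3 = (1 + 121)**3 = 122**3 = 1815848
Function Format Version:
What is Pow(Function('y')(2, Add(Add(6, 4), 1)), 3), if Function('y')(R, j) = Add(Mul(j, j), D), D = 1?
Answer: 1815848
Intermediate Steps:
Function('y')(R, j) = Add(1, Pow(j, 2)) (Function('y')(R, j) = Add(Mul(j, j), 1) = Add(Pow(j, 2), 1) = Add(1, Pow(j, 2)))
Pow(Function('y')(2, Add(Add(6, 4), 1)), 3) = Pow(Add(1, Pow(Add(Add(6, 4), 1), 2)), 3) = Pow(Add(1, Pow(Add(10, 1), 2)), 3) = Pow(Add(1, Pow(11, 2)), 3) = Pow(Add(1, 121), 3) = Pow(122, 3) = 1815848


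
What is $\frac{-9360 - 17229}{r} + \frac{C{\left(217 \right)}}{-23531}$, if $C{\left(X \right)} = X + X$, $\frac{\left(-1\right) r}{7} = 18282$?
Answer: $\frac{190041681}{1003785398} \approx 0.18933$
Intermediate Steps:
$r = -127974$ ($r = \left(-7\right) 18282 = -127974$)
$C{\left(X \right)} = 2 X$
$\frac{-9360 - 17229}{r} + \frac{C{\left(217 \right)}}{-23531} = \frac{-9360 - 17229}{-127974} + \frac{2 \cdot 217}{-23531} = \left(-26589\right) \left(- \frac{1}{127974}\right) + 434 \left(- \frac{1}{23531}\right) = \frac{8863}{42658} - \frac{434}{23531} = \frac{190041681}{1003785398}$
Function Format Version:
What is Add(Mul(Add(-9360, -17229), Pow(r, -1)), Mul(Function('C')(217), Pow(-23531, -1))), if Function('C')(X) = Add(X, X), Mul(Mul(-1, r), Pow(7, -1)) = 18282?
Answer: Rational(190041681, 1003785398) ≈ 0.18933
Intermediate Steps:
r = -127974 (r = Mul(-7, 18282) = -127974)
Function('C')(X) = Mul(2, X)
Add(Mul(Add(-9360, -17229), Pow(r, -1)), Mul(Function('C')(217), Pow(-23531, -1))) = Add(Mul(Add(-9360, -17229), Pow(-127974, -1)), Mul(Mul(2, 217), Pow(-23531, -1))) = Add(Mul(-26589, Rational(-1, 127974)), Mul(434, Rational(-1, 23531))) = Add(Rational(8863, 42658), Rational(-434, 23531)) = Rational(190041681, 1003785398)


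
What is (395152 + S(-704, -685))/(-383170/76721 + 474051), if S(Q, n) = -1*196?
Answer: 30301419276/36369283601 ≈ 0.83316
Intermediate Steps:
S(Q, n) = -196
(395152 + S(-704, -685))/(-383170/76721 + 474051) = (395152 - 196)/(-383170/76721 + 474051) = 394956/(-383170*1/76721 + 474051) = 394956/(-383170/76721 + 474051) = 394956/(36369283601/76721) = 394956*(76721/36369283601) = 30301419276/36369283601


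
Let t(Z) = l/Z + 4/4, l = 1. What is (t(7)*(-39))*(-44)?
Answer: 13728/7 ≈ 1961.1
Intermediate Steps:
t(Z) = 1 + 1/Z (t(Z) = 1/Z + 4/4 = 1/Z + 4*(1/4) = 1/Z + 1 = 1 + 1/Z)
(t(7)*(-39))*(-44) = (((1 + 7)/7)*(-39))*(-44) = (((1/7)*8)*(-39))*(-44) = ((8/7)*(-39))*(-44) = -312/7*(-44) = 13728/7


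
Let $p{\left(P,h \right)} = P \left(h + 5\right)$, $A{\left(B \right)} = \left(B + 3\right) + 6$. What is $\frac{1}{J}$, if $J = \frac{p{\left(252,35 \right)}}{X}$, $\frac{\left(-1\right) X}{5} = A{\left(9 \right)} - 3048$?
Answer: $\frac{505}{336} \approx 1.503$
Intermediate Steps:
$A{\left(B \right)} = 9 + B$ ($A{\left(B \right)} = \left(3 + B\right) + 6 = 9 + B$)
$X = 15150$ ($X = - 5 \left(\left(9 + 9\right) - 3048\right) = - 5 \left(18 - 3048\right) = \left(-5\right) \left(-3030\right) = 15150$)
$p{\left(P,h \right)} = P \left(5 + h\right)$
$J = \frac{336}{505}$ ($J = \frac{252 \left(5 + 35\right)}{15150} = 252 \cdot 40 \cdot \frac{1}{15150} = 10080 \cdot \frac{1}{15150} = \frac{336}{505} \approx 0.66535$)
$\frac{1}{J} = \frac{1}{\frac{336}{505}} = \frac{505}{336}$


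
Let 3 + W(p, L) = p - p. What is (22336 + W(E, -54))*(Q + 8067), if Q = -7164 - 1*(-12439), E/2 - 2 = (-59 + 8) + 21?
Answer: 297966886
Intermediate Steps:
E = -56 (E = 4 + 2*((-59 + 8) + 21) = 4 + 2*(-51 + 21) = 4 + 2*(-30) = 4 - 60 = -56)
Q = 5275 (Q = -7164 + 12439 = 5275)
W(p, L) = -3 (W(p, L) = -3 + (p - p) = -3 + 0 = -3)
(22336 + W(E, -54))*(Q + 8067) = (22336 - 3)*(5275 + 8067) = 22333*13342 = 297966886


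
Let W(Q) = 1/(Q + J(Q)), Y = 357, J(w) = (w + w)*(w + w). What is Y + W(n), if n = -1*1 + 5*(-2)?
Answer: 168862/473 ≈ 357.00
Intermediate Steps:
J(w) = 4*w² (J(w) = (2*w)*(2*w) = 4*w²)
n = -11 (n = -1 - 10 = -11)
W(Q) = 1/(Q + 4*Q²)
Y + W(n) = 357 + 1/((-11)*(1 + 4*(-11))) = 357 - 1/(11*(1 - 44)) = 357 - 1/11/(-43) = 357 - 1/11*(-1/43) = 357 + 1/473 = 168862/473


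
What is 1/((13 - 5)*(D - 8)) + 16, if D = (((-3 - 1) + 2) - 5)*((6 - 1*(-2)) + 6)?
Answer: 13567/848 ≈ 15.999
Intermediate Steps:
D = -98 (D = ((-4 + 2) - 5)*((6 + 2) + 6) = (-2 - 5)*(8 + 6) = -7*14 = -98)
1/((13 - 5)*(D - 8)) + 16 = 1/((13 - 5)*(-98 - 8)) + 16 = 1/(8*(-106)) + 16 = (⅛)*(-1/106) + 16 = -1/848 + 16 = 13567/848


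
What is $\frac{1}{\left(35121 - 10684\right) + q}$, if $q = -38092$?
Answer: $- \frac{1}{13655} \approx -7.3233 \cdot 10^{-5}$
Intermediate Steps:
$\frac{1}{\left(35121 - 10684\right) + q} = \frac{1}{\left(35121 - 10684\right) - 38092} = \frac{1}{24437 - 38092} = \frac{1}{-13655} = - \frac{1}{13655}$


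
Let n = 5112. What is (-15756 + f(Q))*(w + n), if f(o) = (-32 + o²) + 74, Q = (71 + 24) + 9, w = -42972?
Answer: 185438280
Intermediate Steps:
Q = 104 (Q = 95 + 9 = 104)
f(o) = 42 + o²
(-15756 + f(Q))*(w + n) = (-15756 + (42 + 104²))*(-42972 + 5112) = (-15756 + (42 + 10816))*(-37860) = (-15756 + 10858)*(-37860) = -4898*(-37860) = 185438280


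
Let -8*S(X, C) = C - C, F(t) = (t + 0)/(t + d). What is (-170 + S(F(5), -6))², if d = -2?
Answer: 28900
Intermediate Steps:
F(t) = t/(-2 + t) (F(t) = (t + 0)/(t - 2) = t/(-2 + t))
S(X, C) = 0 (S(X, C) = -(C - C)/8 = -⅛*0 = 0)
(-170 + S(F(5), -6))² = (-170 + 0)² = (-170)² = 28900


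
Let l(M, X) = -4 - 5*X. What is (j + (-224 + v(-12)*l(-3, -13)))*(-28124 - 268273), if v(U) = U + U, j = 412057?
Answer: -121632140493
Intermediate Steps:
v(U) = 2*U
(j + (-224 + v(-12)*l(-3, -13)))*(-28124 - 268273) = (412057 + (-224 + (2*(-12))*(-4 - 5*(-13))))*(-28124 - 268273) = (412057 + (-224 - 24*(-4 + 65)))*(-296397) = (412057 + (-224 - 24*61))*(-296397) = (412057 + (-224 - 1464))*(-296397) = (412057 - 1688)*(-296397) = 410369*(-296397) = -121632140493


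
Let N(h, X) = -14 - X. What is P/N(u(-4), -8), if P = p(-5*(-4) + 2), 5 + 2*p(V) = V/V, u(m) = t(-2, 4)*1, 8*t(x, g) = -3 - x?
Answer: 1/3 ≈ 0.33333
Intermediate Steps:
t(x, g) = -3/8 - x/8 (t(x, g) = (-3 - x)/8 = -3/8 - x/8)
u(m) = -1/8 (u(m) = (-3/8 - 1/8*(-2))*1 = (-3/8 + 1/4)*1 = -1/8*1 = -1/8)
p(V) = -2 (p(V) = -5/2 + (V/V)/2 = -5/2 + (1/2)*1 = -5/2 + 1/2 = -2)
P = -2
P/N(u(-4), -8) = -2/(-14 - 1*(-8)) = -2/(-14 + 8) = -2/(-6) = -2*(-1/6) = 1/3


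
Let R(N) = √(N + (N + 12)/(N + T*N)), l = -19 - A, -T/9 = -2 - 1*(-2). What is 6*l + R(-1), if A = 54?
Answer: -438 + 2*I*√3 ≈ -438.0 + 3.4641*I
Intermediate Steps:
T = 0 (T = -9*(-2 - 1*(-2)) = -9*(-2 + 2) = -9*0 = 0)
l = -73 (l = -19 - 1*54 = -19 - 54 = -73)
R(N) = √(N + (12 + N)/N) (R(N) = √(N + (N + 12)/(N + 0*N)) = √(N + (12 + N)/(N + 0)) = √(N + (12 + N)/N))
6*l + R(-1) = 6*(-73) + √(1 - 1 + 12/(-1)) = -438 + √(1 - 1 + 12*(-1)) = -438 + √(1 - 1 - 12) = -438 + √(-12) = -438 + 2*I*√3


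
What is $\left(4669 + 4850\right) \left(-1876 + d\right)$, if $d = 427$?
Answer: $-13793031$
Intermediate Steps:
$\left(4669 + 4850\right) \left(-1876 + d\right) = \left(4669 + 4850\right) \left(-1876 + 427\right) = 9519 \left(-1449\right) = -13793031$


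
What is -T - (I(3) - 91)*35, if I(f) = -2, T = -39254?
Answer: 42509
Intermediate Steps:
-T - (I(3) - 91)*35 = -1*(-39254) - (-2 - 91)*35 = 39254 - (-93)*35 = 39254 - 1*(-3255) = 39254 + 3255 = 42509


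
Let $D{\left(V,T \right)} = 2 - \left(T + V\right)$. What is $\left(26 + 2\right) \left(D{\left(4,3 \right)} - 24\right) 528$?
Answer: $-428736$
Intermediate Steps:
$D{\left(V,T \right)} = 2 - T - V$ ($D{\left(V,T \right)} = 2 - \left(T + V\right) = 2 - T - V$)
$\left(26 + 2\right) \left(D{\left(4,3 \right)} - 24\right) 528 = \left(26 + 2\right) \left(\left(2 - 3 - 4\right) - 24\right) 528 = 28 \left(\left(2 - 3 - 4\right) - 24\right) 528 = 28 \left(-5 - 24\right) 528 = 28 \left(-29\right) 528 = \left(-812\right) 528 = -428736$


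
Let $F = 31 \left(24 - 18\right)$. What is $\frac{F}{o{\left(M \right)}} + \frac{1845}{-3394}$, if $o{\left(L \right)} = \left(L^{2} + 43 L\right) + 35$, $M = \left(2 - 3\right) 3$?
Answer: $- \frac{788109}{288490} \approx -2.7318$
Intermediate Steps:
$F = 186$ ($F = 31 \cdot 6 = 186$)
$M = -3$ ($M = \left(-1\right) 3 = -3$)
$o{\left(L \right)} = 35 + L^{2} + 43 L$
$\frac{F}{o{\left(M \right)}} + \frac{1845}{-3394} = \frac{186}{35 + \left(-3\right)^{2} + 43 \left(-3\right)} + \frac{1845}{-3394} = \frac{186}{35 + 9 - 129} + 1845 \left(- \frac{1}{3394}\right) = \frac{186}{-85} - \frac{1845}{3394} = 186 \left(- \frac{1}{85}\right) - \frac{1845}{3394} = - \frac{186}{85} - \frac{1845}{3394} = - \frac{788109}{288490}$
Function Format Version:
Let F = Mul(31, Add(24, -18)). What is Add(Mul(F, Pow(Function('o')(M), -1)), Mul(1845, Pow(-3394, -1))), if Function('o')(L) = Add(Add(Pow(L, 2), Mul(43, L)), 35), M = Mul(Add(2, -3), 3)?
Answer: Rational(-788109, 288490) ≈ -2.7318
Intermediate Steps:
F = 186 (F = Mul(31, 6) = 186)
M = -3 (M = Mul(-1, 3) = -3)
Function('o')(L) = Add(35, Pow(L, 2), Mul(43, L))
Add(Mul(F, Pow(Function('o')(M), -1)), Mul(1845, Pow(-3394, -1))) = Add(Mul(186, Pow(Add(35, Pow(-3, 2), Mul(43, -3)), -1)), Mul(1845, Pow(-3394, -1))) = Add(Mul(186, Pow(Add(35, 9, -129), -1)), Mul(1845, Rational(-1, 3394))) = Add(Mul(186, Pow(-85, -1)), Rational(-1845, 3394)) = Add(Mul(186, Rational(-1, 85)), Rational(-1845, 3394)) = Add(Rational(-186, 85), Rational(-1845, 3394)) = Rational(-788109, 288490)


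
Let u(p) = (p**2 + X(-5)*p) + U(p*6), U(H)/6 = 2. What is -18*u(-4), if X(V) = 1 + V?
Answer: -792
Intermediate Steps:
U(H) = 12 (U(H) = 6*2 = 12)
u(p) = 12 + p**2 - 4*p (u(p) = (p**2 + (1 - 5)*p) + 12 = (p**2 - 4*p) + 12 = 12 + p**2 - 4*p)
-18*u(-4) = -18*(12 + (-4)**2 - 4*(-4)) = -18*(12 + 16 + 16) = -18*44 = -792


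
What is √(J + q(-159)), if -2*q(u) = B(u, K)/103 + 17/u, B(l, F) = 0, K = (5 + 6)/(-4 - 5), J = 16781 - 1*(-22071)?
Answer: √3928875054/318 ≈ 197.11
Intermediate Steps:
J = 38852 (J = 16781 + 22071 = 38852)
K = -11/9 (K = 11/(-9) = 11*(-⅑) = -11/9 ≈ -1.2222)
q(u) = -17/(2*u) (q(u) = -(0/103 + 17/u)/2 = -(0*(1/103) + 17/u)/2 = -(0 + 17/u)/2 = -17/(2*u))
√(J + q(-159)) = √(38852 - 17/2/(-159)) = √(38852 - 17/2*(-1/159)) = √(38852 + 17/318) = √(12354953/318) = √3928875054/318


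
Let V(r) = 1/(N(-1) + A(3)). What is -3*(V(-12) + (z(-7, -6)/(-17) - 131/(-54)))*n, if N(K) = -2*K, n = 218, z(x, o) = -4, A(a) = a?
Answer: -1431497/765 ≈ -1871.2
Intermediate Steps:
V(r) = 1/5 (V(r) = 1/(-2*(-1) + 3) = 1/(2 + 3) = 1/5)
-3*(V(-12) + (z(-7, -6)/(-17) - 131/(-54)))*n = -3*(1/5 + (-4/(-17) - 131/(-54)))*218 = -3*(1/5 + (-4*(-1/17) - 131*(-1/54)))*218 = -3*(1/5 + (4/17 + 131/54))*218 = -3*(1/5 + 2443/918)*218 = -13133*218/1530 = -3*1431497/2295 = -1431497/765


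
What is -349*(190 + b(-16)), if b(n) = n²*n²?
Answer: -22938374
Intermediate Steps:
b(n) = n⁴
-349*(190 + b(-16)) = -349*(190 + (-16)⁴) = -349*(190 + 65536) = -349*65726 = -22938374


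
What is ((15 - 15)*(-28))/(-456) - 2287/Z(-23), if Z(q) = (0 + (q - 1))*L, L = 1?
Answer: 2287/24 ≈ 95.292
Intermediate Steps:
Z(q) = -1 + q (Z(q) = (0 + (q - 1))*1 = (0 + (-1 + q))*1 = (-1 + q)*1 = -1 + q)
((15 - 15)*(-28))/(-456) - 2287/Z(-23) = ((15 - 15)*(-28))/(-456) - 2287/(-1 - 23) = (0*(-28))*(-1/456) - 2287/(-24) = 0*(-1/456) - 2287*(-1/24) = 0 + 2287/24 = 2287/24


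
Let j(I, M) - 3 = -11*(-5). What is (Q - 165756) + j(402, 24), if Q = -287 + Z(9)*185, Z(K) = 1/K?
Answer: -1493680/9 ≈ -1.6596e+5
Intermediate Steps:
j(I, M) = 58 (j(I, M) = 3 - 11*(-5) = 3 + 55 = 58)
Q = -2398/9 (Q = -287 + 185/9 = -2398/9 ≈ -266.44)
(Q - 165756) + j(402, 24) = (-2398/9 - 165756) + 58 = -1494202/9 + 58 = -1493680/9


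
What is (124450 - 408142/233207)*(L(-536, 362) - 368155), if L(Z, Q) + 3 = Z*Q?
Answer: -16315992309067520/233207 ≈ -6.9964e+10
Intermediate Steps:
L(Z, Q) = -3 + Q*Z (L(Z, Q) = -3 + Z*Q = -3 + Q*Z)
(124450 - 408142/233207)*(L(-536, 362) - 368155) = (124450 - 408142/233207)*((-3 + 362*(-536)) - 368155) = (124450 - 408142*1/233207)*((-3 - 194032) - 368155) = (124450 - 408142/233207)*(-194035 - 368155) = (29022203008/233207)*(-562190) = -16315992309067520/233207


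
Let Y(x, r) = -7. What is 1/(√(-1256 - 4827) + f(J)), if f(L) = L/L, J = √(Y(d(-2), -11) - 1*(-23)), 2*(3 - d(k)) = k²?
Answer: 1/6084 - I*√6083/6084 ≈ 0.00016437 - 0.012819*I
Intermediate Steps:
d(k) = 3 - k²/2
J = 4 (J = √(-7 - 1*(-23)) = √(-7 + 23) = √16 = 4)
f(L) = 1
1/(√(-1256 - 4827) + f(J)) = 1/(√(-1256 - 4827) + 1) = 1/(√(-6083) + 1) = 1/(I*√6083 + 1) = 1/(1 + I*√6083)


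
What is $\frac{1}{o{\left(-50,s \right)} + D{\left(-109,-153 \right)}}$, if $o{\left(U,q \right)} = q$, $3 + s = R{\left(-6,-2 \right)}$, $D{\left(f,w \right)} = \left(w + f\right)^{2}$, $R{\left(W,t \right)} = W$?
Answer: $\frac{1}{68635} \approx 1.457 \cdot 10^{-5}$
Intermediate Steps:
$D{\left(f,w \right)} = \left(f + w\right)^{2}$
$s = -9$ ($s = -3 - 6 = -9$)
$\frac{1}{o{\left(-50,s \right)} + D{\left(-109,-153 \right)}} = \frac{1}{-9 + \left(-109 - 153\right)^{2}} = \frac{1}{-9 + \left(-262\right)^{2}} = \frac{1}{-9 + 68644} = \frac{1}{68635}$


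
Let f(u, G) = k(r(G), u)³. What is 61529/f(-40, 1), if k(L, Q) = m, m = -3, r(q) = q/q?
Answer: -61529/27 ≈ -2278.9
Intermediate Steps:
r(q) = 1
k(L, Q) = -3
f(u, G) = -27 (f(u, G) = (-3)³ = -27)
61529/f(-40, 1) = 61529/(-27) = 61529*(-1/27) = -61529/27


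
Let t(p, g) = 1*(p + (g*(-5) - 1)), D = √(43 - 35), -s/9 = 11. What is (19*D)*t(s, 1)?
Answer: -3990*√2 ≈ -5642.7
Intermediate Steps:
s = -99 (s = -9*11 = -99)
D = 2*√2 (D = √8 = 2*√2 ≈ 2.8284)
t(p, g) = -1 + p - 5*g (t(p, g) = 1*(p + (-5*g - 1)) = 1*(p + (-1 - 5*g)) = 1*(-1 + p - 5*g) = -1 + p - 5*g)
(19*D)*t(s, 1) = (19*(2*√2))*(-1 - 99 - 5*1) = (38*√2)*(-1 - 99 - 5) = (38*√2)*(-105) = -3990*√2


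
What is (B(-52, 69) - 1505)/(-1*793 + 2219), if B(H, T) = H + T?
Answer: -24/23 ≈ -1.0435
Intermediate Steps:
(B(-52, 69) - 1505)/(-1*793 + 2219) = ((-52 + 69) - 1505)/(-1*793 + 2219) = (17 - 1505)/(-793 + 2219) = -1488/1426 = -1488*1/1426 = -24/23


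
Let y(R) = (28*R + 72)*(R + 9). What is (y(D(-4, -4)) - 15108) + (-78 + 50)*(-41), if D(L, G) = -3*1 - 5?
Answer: -14112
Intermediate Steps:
D(L, G) = -8 (D(L, G) = -3 - 5 = -8)
y(R) = (9 + R)*(72 + 28*R) (y(R) = (72 + 28*R)*(9 + R) = (9 + R)*(72 + 28*R))
(y(D(-4, -4)) - 15108) + (-78 + 50)*(-41) = ((648 + 28*(-8)**2 + 324*(-8)) - 15108) + (-78 + 50)*(-41) = ((648 + 28*64 - 2592) - 15108) - 28*(-41) = ((648 + 1792 - 2592) - 15108) + 1148 = (-152 - 15108) + 1148 = -15260 + 1148 = -14112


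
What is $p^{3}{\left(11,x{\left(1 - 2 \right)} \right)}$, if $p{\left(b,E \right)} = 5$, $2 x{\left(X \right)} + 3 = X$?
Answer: $125$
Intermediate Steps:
$x{\left(X \right)} = - \frac{3}{2} + \frac{X}{2}$
$p^{3}{\left(11,x{\left(1 - 2 \right)} \right)} = 5^{3} = 125$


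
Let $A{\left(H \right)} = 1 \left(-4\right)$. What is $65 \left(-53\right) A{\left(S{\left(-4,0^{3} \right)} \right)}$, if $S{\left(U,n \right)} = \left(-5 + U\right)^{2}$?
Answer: $13780$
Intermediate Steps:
$A{\left(H \right)} = -4$
$65 \left(-53\right) A{\left(S{\left(-4,0^{3} \right)} \right)} = 65 \left(-53\right) \left(-4\right) = \left(-3445\right) \left(-4\right) = 13780$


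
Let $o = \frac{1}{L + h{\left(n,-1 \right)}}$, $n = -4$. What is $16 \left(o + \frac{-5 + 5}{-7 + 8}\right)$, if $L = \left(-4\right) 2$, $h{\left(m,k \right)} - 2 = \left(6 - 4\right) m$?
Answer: $- \frac{8}{7} \approx -1.1429$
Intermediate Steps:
$h{\left(m,k \right)} = 2 + 2 m$ ($h{\left(m,k \right)} = 2 + \left(6 - 4\right) m = 2 + 2 m$)
$L = -8$
$o = - \frac{1}{14}$ ($o = \frac{1}{-8 + \left(2 + 2 \left(-4\right)\right)} = \frac{1}{-8 + \left(2 - 8\right)} = \frac{1}{-8 - 6} = \frac{1}{-14} = - \frac{1}{14} \approx -0.071429$)
$16 \left(o + \frac{-5 + 5}{-7 + 8}\right) = 16 \left(- \frac{1}{14} + \frac{-5 + 5}{-7 + 8}\right) = 16 \left(- \frac{1}{14} + \frac{0}{1}\right) = 16 \left(- \frac{1}{14} + 0 \cdot 1\right) = 16 \left(- \frac{1}{14} + 0\right) = 16 \left(- \frac{1}{14}\right) = - \frac{8}{7}$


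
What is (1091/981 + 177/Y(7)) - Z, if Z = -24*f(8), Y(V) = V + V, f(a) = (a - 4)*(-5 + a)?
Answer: 4144303/13734 ≈ 301.75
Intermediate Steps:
f(a) = (-5 + a)*(-4 + a) (f(a) = (-4 + a)*(-5 + a) = (-5 + a)*(-4 + a))
Y(V) = 2*V
Z = -288 (Z = -24*(20 + 8**2 - 9*8) = -24*(20 + 64 - 72) = -24*12 = -288)
(1091/981 + 177/Y(7)) - Z = (1091/981 + 177/((2*7))) - 1*(-288) = (1091*(1/981) + 177/14) + 288 = (1091/981 + 177*(1/14)) + 288 = (1091/981 + 177/14) + 288 = 188911/13734 + 288 = 4144303/13734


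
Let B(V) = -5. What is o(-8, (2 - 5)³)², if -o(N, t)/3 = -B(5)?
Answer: 225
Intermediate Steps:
o(N, t) = -15 (o(N, t) = -(-3)*(-5) = -3*5 = -15)
o(-8, (2 - 5)³)² = (-15)² = 225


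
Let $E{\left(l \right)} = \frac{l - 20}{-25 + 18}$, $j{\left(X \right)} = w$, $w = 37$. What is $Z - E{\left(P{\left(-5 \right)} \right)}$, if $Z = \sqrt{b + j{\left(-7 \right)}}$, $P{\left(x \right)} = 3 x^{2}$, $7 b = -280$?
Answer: $\frac{55}{7} + i \sqrt{3} \approx 7.8571 + 1.732 i$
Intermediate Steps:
$j{\left(X \right)} = 37$
$b = -40$ ($b = \frac{1}{7} \left(-280\right) = -40$)
$E{\left(l \right)} = \frac{20}{7} - \frac{l}{7}$ ($E{\left(l \right)} = \frac{-20 + l}{-7} = \left(-20 + l\right) \left(- \frac{1}{7}\right) = \frac{20}{7} - \frac{l}{7}$)
$Z = i \sqrt{3}$ ($Z = \sqrt{-40 + 37} = \sqrt{-3} = i \sqrt{3} \approx 1.732 i$)
$Z - E{\left(P{\left(-5 \right)} \right)} = i \sqrt{3} - \left(\frac{20}{7} - \frac{3 \left(-5\right)^{2}}{7}\right) = i \sqrt{3} - \left(\frac{20}{7} - \frac{3 \cdot 25}{7}\right) = i \sqrt{3} - \left(\frac{20}{7} - \frac{75}{7}\right) = i \sqrt{3} - - \frac{55}{7} = i \sqrt{3} + \frac{55}{7} = \frac{55}{7} + i \sqrt{3}$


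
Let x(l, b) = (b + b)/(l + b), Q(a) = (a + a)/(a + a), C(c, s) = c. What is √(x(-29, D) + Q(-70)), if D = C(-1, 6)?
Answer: 4*√15/15 ≈ 1.0328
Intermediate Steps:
Q(a) = 1 (Q(a) = (2*a)/((2*a)) = (2*a)*(1/(2*a)) = 1)
D = -1
x(l, b) = 2*b/(b + l) (x(l, b) = (2*b)/(b + l) = 2*b/(b + l))
√(x(-29, D) + Q(-70)) = √(2*(-1)/(-1 - 29) + 1) = √(2*(-1)/(-30) + 1) = √(2*(-1)*(-1/30) + 1) = √(1/15 + 1) = √(16/15) = 4*√15/15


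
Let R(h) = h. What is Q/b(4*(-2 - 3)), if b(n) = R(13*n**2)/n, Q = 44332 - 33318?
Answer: -5507/130 ≈ -42.362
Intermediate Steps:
Q = 11014
b(n) = 13*n (b(n) = (13*n**2)/n = 13*n)
Q/b(4*(-2 - 3)) = 11014/((13*(4*(-2 - 3)))) = 11014/((13*(4*(-5)))) = 11014/((13*(-20))) = 11014/(-260) = 11014*(-1/260) = -5507/130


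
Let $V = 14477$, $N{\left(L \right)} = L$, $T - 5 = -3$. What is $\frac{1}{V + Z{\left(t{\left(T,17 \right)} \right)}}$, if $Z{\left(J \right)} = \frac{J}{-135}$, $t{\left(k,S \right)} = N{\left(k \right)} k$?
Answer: $\frac{135}{1954391} \approx 6.9075 \cdot 10^{-5}$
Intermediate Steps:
$T = 2$ ($T = 5 - 3 = 2$)
$t{\left(k,S \right)} = k^{2}$ ($t{\left(k,S \right)} = k k = k^{2}$)
$Z{\left(J \right)} = - \frac{J}{135}$ ($Z{\left(J \right)} = J \left(- \frac{1}{135}\right) = - \frac{J}{135}$)
$\frac{1}{V + Z{\left(t{\left(T,17 \right)} \right)}} = \frac{1}{14477 - \frac{2^{2}}{135}} = \frac{1}{14477 - \frac{4}{135}} = \frac{1}{\frac{1954391}{135}} = \frac{135}{1954391}$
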